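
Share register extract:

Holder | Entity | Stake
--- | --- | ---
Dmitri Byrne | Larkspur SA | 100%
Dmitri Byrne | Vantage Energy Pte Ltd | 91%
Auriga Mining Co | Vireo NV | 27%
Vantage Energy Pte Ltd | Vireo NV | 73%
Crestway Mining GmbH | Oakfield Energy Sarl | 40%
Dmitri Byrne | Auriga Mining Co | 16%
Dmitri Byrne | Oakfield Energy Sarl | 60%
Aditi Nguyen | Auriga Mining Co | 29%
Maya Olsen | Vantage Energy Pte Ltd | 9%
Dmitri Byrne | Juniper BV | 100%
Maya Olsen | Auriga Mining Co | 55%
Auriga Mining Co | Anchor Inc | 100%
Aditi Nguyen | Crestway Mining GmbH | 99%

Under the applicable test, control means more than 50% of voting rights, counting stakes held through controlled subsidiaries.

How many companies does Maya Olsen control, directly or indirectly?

2

Maya holds 55% of Auriga, so Maya controls Auriga.
Auriga holds 100% of Anchor, so Maya controls Anchor.
No other company's threshold is met.
Maya controls 2 companies.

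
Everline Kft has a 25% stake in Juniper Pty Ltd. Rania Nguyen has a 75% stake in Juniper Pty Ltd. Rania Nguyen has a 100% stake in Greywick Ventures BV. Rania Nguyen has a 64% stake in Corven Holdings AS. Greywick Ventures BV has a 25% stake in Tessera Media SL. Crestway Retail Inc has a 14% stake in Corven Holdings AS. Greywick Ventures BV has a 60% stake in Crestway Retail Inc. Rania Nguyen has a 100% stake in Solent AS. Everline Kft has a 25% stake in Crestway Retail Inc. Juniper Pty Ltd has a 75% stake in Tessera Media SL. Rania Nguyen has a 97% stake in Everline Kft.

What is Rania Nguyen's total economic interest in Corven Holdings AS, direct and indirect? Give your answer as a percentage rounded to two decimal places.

75.80%

Rania reaches Corven along 3 paths.
Direct stake: 64% = 64%.
Via Everline → Crestway: 97% × 25% × 14% = 3.395%.
Via Greywick → Crestway: 100% × 60% × 14% = 8.4%.
Total: 64% + 3.395% + 8.4% = 75.795%.
Rounded: 75.80%.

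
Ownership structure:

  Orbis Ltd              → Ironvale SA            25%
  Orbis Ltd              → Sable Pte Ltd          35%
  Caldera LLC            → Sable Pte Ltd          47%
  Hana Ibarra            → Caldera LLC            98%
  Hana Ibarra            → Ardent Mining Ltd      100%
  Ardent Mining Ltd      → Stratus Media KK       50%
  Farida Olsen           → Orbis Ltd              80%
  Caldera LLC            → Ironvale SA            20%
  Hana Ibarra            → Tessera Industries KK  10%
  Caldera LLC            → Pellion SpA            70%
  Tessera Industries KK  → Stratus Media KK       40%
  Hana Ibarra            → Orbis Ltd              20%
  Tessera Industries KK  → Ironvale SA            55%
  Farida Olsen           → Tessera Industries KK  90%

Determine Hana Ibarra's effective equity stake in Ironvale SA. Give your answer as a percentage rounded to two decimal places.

30.10%

Hana reaches Ironvale along 3 paths.
Via Orbis: 20% × 25% = 5%.
Via Caldera: 98% × 20% = 19.6%.
Via Tessera: 10% × 55% = 5.5%.
Total: 5% + 19.6% + 5.5% = 30.1%.
Rounded: 30.10%.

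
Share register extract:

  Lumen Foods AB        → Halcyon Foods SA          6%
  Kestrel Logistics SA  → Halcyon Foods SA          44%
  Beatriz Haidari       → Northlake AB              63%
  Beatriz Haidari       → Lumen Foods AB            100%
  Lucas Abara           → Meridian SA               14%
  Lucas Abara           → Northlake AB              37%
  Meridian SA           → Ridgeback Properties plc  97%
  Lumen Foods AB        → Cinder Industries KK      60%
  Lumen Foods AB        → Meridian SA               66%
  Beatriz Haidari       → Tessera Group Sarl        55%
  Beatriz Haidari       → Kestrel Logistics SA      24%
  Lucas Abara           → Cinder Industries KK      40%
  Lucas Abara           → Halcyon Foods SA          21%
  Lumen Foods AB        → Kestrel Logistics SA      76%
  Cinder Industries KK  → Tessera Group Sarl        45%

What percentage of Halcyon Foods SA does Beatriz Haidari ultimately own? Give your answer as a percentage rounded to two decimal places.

50.00%

Beatriz reaches Halcyon along 3 paths.
Via Lumen: 100% × 6% = 6%.
Via Kestrel: 24% × 44% = 10.56%.
Via Lumen → Kestrel: 100% × 76% × 44% = 33.44%.
Total: 6% + 10.56% + 33.44% = 50%.
Rounded: 50.00%.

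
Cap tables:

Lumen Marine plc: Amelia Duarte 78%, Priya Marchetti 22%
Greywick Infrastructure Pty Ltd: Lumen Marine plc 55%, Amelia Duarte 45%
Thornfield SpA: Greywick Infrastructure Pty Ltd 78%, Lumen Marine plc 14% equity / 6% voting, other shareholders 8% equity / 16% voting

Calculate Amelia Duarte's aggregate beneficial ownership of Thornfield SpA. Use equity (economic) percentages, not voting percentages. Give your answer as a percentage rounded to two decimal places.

79.48%

Amelia reaches Thornfield along 3 paths.
Via Lumen → Greywick: 78% × 55% × 78% = 33.462%.
Via Greywick: 45% × 78% = 35.1%.
Via Lumen: 78% × 14% = 10.92%.
Total: 33.462% + 35.1% + 10.92% = 79.482%.
Rounded: 79.48%.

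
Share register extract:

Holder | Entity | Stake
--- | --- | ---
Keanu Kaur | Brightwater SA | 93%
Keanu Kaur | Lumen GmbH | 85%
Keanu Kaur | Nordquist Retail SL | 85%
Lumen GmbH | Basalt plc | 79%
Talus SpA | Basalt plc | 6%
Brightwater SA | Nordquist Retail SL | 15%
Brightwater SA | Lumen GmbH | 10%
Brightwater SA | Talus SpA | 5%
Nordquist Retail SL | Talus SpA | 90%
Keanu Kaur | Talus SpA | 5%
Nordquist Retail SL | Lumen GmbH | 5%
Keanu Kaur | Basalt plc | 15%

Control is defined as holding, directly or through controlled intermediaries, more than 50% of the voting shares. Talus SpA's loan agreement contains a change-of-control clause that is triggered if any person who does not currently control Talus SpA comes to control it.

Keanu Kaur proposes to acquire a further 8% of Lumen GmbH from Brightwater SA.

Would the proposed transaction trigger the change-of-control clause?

No

The purchase adds only to Keanu's holdings (Brightwater's stake shrinks), so Keanu is the only person who could newly come to control Talus.
Keanu holds 93% of Brightwater, so Keanu controls Brightwater.
Keanu and Brightwater together hold 85% + 15% = 100% of Nordquist, so Keanu controls Nordquist.
Nordquist and Brightwater and Keanu together hold 90% + 5% + 5% = 100% of Talus, so Keanu controls Talus.
So Keanu already controls Talus before the transaction.
After the purchase, Keanu's direct stake in Lumen rises to 85% + 8% = 93%, and Brightwater's stake falls to 2%.
Keanu controlled Talus already, so this is not a new person acquiring control; every other person's position is unchanged or reduced.
No new person acquires control, so the clause is not triggered.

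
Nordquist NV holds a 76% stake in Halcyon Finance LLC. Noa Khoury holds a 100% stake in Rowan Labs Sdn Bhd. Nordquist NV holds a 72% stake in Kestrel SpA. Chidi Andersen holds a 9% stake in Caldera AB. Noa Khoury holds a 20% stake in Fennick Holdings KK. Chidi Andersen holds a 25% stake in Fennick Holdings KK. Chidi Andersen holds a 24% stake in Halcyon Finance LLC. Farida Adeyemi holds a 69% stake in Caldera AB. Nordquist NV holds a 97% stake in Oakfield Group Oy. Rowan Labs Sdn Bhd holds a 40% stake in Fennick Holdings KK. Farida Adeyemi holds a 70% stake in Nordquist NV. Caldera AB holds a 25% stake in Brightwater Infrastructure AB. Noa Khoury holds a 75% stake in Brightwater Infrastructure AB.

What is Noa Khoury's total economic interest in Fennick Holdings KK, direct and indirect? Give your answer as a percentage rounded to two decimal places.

Noa reaches Fennick along 2 paths.
Direct stake: 20% = 20%.
Via Rowan: 100% × 40% = 40%.
Total: 20% + 40% = 60%.
Rounded: 60.00%.

60.00%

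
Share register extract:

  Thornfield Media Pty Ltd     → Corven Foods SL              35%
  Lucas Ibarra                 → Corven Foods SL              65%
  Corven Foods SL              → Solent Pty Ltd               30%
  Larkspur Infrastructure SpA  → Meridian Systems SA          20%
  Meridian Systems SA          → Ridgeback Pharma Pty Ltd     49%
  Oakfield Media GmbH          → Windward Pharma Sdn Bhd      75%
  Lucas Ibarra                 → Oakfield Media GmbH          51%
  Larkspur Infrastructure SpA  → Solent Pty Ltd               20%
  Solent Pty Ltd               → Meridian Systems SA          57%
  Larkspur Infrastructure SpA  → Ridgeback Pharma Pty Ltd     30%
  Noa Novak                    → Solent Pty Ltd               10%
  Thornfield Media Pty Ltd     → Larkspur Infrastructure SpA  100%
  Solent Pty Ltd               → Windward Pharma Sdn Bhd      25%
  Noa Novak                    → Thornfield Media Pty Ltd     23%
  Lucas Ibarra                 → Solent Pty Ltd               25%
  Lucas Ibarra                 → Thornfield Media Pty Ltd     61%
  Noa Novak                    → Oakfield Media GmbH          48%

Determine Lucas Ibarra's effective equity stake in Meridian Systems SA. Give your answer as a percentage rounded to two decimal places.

48.17%

Lucas reaches Meridian along 5 paths.
Via Solent: 25% × 57% = 14.25%.
Via Thornfield → Corven → Solent: 61% × 35% × 30% × 57% = 3.65085%.
Via Corven → Solent: 65% × 30% × 57% = 11.115%.
Via Thornfield → Larkspur → Solent: 61% × 100% × 20% × 57% = 6.954%.
Via Thornfield → Larkspur: 61% × 100% × 20% = 12.2%.
Total: 14.25% + 3.65085% + 11.115% + 6.954% + 12.2% = 48.16985%.
Rounded: 48.17%.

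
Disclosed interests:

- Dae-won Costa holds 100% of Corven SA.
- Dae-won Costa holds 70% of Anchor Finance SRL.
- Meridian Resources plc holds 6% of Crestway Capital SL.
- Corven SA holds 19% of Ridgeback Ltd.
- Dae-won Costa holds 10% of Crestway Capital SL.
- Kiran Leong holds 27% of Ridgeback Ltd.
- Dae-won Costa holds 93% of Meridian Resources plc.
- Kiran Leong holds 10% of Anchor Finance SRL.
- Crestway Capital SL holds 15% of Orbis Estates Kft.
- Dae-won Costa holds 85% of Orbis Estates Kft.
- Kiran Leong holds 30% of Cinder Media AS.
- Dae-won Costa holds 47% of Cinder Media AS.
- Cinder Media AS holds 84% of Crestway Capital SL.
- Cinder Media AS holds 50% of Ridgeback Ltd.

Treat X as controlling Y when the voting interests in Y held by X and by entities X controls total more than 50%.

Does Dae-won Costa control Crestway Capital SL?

Dae-won holds 93% of Meridian, so Dae-won controls Meridian.
Dae-won holds 100% of Corven, so Dae-won controls Corven.
Dae-won holds 85% of Orbis, so Dae-won controls Orbis.
Dae-won holds 70% of Anchor, so Dae-won controls Anchor.
In Crestway, Dae-won's side holds only 6% + 10% = 16%, not > 50%.
So Dae-won does not control Crestway.

No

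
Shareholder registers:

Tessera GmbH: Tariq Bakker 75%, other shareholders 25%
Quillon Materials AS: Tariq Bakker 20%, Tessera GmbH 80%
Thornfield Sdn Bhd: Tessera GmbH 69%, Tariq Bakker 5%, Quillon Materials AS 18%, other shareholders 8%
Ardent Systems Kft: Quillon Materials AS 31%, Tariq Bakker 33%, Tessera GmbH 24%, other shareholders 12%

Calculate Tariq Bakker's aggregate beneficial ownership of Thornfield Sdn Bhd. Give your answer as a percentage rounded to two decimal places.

71.15%

Tariq reaches Thornfield along 4 paths.
Via Tessera: 75% × 69% = 51.75%.
Direct stake: 5% = 5%.
Via Quillon: 20% × 18% = 3.6%.
Via Tessera → Quillon: 75% × 80% × 18% = 10.8%.
Total: 51.75% + 5% + 3.6% + 10.8% = 71.15%.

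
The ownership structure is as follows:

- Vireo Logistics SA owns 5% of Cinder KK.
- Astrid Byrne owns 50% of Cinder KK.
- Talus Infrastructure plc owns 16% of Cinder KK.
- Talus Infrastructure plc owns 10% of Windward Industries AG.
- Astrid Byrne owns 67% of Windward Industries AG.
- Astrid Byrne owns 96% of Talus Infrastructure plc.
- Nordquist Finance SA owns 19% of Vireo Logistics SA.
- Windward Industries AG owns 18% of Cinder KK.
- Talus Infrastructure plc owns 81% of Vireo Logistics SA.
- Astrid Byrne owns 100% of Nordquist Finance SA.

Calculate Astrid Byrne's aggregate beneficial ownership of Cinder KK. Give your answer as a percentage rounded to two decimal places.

Astrid reaches Cinder along 6 paths.
Via Windward: 67% × 18% = 12.06%.
Via Talus → Windward: 96% × 10% × 18% = 1.728%.
Direct stake: 50% = 50%.
Via Nordquist → Vireo: 100% × 19% × 5% = 0.95%.
Via Talus → Vireo: 96% × 81% × 5% = 3.888%.
Via Talus: 96% × 16% = 15.36%.
Total: 12.06% + 1.728% + 50% + 0.95% + 3.888% + 15.36% = 83.986%.
Rounded: 83.99%.

83.99%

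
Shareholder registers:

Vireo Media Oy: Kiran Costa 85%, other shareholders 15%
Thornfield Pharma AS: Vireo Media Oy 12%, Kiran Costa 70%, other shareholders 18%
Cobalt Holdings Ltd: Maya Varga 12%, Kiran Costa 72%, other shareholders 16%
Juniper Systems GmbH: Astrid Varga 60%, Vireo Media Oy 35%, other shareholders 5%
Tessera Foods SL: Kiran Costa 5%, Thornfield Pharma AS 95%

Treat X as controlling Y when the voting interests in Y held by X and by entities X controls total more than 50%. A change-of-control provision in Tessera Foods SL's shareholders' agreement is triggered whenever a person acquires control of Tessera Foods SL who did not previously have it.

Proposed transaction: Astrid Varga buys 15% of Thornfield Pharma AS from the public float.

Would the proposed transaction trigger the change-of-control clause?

The purchase changes only Astrid's holdings, so Astrid is the only person who could newly come to control Tessera.
Astrid holds 60% of Juniper, so Astrid controls Juniper.
Neither Astrid nor any entity Astrid controls holds any voting interest in Tessera.
So before the transaction, Astrid does not control Tessera.
After the purchase, Astrid holds 15% of Thornfield directly.
Astrid's side now holds 15% of Thornfield, not > 50%, so Astrid still does not control Thornfield.
After the transaction, neither Astrid nor any entity Astrid controls holds a voting interest in Tessera, so Astrid still does not control it.
No new person acquires control, so the clause is not triggered.

No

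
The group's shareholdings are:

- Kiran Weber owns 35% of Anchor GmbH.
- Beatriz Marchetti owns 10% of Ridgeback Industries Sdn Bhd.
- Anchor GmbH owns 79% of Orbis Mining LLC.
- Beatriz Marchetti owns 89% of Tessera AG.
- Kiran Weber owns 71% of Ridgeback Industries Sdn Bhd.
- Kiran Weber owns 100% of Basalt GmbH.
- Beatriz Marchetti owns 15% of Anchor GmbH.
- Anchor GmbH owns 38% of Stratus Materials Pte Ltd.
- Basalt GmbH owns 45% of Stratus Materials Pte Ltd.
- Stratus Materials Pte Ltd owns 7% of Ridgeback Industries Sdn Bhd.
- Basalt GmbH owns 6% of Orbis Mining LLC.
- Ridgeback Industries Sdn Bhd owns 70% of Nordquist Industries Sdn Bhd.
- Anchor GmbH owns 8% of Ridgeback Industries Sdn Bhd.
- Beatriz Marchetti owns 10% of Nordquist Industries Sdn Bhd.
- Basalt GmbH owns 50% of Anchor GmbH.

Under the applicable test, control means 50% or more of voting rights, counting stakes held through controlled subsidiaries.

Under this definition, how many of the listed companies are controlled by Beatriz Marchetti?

Beatriz holds 89% of Tessera, so Beatriz controls Tessera.
No other company's threshold is met.
Beatriz controls 1 company.

1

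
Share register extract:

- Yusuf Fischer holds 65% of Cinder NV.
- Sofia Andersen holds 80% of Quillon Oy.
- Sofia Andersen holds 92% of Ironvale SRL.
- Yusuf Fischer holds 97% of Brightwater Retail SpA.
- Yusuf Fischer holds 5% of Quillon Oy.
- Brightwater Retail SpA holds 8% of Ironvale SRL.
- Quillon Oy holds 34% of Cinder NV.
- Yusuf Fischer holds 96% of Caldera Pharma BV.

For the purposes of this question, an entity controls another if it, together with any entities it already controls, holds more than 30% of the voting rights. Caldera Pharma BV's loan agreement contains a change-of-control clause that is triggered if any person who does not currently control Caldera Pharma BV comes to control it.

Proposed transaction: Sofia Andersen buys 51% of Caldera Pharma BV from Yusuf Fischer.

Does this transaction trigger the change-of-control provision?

Yes

The purchase adds only to Sofia's holdings (Yusuf's stake shrinks), so Sofia is the only person who could newly come to control Caldera.
Sofia holds 80% of Quillon, so Sofia controls Quillon.
Quillon holds 34% of Cinder, so Sofia controls Cinder.
Sofia holds 92% of Ironvale, so Sofia controls Ironvale.
Neither Sofia nor any entity Sofia controls holds any voting interest in Caldera.
So before the transaction, Sofia does not control Caldera.
After the purchase, Sofia holds 51% of Caldera directly, and Yusuf's stake falls to 45%.
Sofia holds 51% of Caldera, so Sofia controls Caldera.
Sofia did not control Caldera before and does after, so the clause is triggered.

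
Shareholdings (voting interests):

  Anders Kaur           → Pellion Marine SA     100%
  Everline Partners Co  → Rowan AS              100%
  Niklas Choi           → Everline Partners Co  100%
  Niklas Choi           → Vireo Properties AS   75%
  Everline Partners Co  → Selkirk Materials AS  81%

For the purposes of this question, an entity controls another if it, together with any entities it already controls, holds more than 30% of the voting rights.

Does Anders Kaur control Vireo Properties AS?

Anders holds 100% of Pellion, so Anders controls Pellion.
Neither Anders nor any entity Anders controls holds any voting interest in Vireo.
So Anders does not control Vireo.

No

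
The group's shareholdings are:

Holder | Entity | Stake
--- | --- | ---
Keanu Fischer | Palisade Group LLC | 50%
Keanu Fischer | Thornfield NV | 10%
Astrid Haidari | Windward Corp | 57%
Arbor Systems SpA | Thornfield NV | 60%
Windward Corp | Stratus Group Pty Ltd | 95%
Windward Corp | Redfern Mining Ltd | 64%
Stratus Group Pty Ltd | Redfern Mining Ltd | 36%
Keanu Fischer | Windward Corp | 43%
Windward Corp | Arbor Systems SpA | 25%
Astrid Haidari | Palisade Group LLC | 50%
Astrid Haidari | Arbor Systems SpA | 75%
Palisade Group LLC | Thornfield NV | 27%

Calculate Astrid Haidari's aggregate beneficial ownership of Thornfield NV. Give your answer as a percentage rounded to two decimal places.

Astrid reaches Thornfield along 3 paths.
Via Windward → Arbor: 57% × 25% × 60% = 8.55%.
Via Arbor: 75% × 60% = 45%.
Via Palisade: 50% × 27% = 13.5%.
Total: 8.55% + 45% + 13.5% = 67.05%.

67.05%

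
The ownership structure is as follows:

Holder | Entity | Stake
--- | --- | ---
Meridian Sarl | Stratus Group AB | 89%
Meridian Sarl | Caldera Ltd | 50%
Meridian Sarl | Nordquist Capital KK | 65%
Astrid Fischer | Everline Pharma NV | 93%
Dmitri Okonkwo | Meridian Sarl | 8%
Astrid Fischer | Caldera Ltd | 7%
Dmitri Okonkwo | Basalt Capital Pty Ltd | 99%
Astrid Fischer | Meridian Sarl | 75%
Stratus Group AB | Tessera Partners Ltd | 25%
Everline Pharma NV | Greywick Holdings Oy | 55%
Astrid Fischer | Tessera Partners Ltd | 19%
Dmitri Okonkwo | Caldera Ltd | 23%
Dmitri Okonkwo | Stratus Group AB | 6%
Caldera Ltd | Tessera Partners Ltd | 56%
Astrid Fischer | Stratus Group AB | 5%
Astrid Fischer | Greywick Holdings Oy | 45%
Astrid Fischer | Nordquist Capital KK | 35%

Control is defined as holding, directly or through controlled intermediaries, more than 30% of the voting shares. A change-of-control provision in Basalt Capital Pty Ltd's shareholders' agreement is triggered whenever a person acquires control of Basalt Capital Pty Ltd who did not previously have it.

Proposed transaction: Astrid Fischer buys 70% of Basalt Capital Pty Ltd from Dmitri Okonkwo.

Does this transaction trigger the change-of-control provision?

The purchase adds only to Astrid's holdings (Dmitri's stake shrinks), so Astrid is the only person who could newly come to control Basalt.
Astrid holds 75% of Meridian, so Astrid controls Meridian.
Meridian and Astrid together hold 50% + 7% = 57% of Caldera, so Astrid controls Caldera.
Astrid and Meridian together hold 5% + 89% = 94% of Stratus, so Astrid controls Stratus.
Astrid and Meridian together hold 35% + 65% = 100% of Nordquist, so Astrid controls Nordquist.
Stratus and Caldera and Astrid together hold 25% + 56% + 19% = 100% of Tessera, so Astrid controls Tessera.
Astrid holds 93% of Everline, so Astrid controls Everline.
Astrid and Everline together hold 45% + 55% = 100% of Greywick, so Astrid controls Greywick.
Neither Astrid nor any entity Astrid controls holds any voting interest in Basalt.
So before the transaction, Astrid does not control Basalt.
After the purchase, Astrid holds 70% of Basalt directly, and Dmitri's stake falls to 29%.
Astrid holds 70% of Basalt, so Astrid controls Basalt.
Astrid did not control Basalt before and does after, so the clause is triggered.

Yes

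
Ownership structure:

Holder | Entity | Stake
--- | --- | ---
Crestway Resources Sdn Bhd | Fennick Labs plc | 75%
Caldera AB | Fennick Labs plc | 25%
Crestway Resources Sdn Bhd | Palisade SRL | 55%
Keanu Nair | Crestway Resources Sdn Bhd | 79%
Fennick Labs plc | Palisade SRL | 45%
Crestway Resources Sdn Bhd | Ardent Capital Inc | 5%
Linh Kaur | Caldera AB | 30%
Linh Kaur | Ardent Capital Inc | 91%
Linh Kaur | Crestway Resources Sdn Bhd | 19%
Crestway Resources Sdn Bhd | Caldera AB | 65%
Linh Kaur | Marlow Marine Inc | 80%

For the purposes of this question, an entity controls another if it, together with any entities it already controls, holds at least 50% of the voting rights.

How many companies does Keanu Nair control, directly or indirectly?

4

Keanu holds 79% of Crestway, so Keanu controls Crestway.
Crestway holds 65% of Caldera, so Keanu controls Caldera.
Caldera and Crestway together hold 25% + 75% = 100% of Fennick, so Keanu controls Fennick.
Fennick and Crestway together hold 45% + 55% = 100% of Palisade, so Keanu controls Palisade.
No other company's threshold is met.
Keanu controls 4 companies.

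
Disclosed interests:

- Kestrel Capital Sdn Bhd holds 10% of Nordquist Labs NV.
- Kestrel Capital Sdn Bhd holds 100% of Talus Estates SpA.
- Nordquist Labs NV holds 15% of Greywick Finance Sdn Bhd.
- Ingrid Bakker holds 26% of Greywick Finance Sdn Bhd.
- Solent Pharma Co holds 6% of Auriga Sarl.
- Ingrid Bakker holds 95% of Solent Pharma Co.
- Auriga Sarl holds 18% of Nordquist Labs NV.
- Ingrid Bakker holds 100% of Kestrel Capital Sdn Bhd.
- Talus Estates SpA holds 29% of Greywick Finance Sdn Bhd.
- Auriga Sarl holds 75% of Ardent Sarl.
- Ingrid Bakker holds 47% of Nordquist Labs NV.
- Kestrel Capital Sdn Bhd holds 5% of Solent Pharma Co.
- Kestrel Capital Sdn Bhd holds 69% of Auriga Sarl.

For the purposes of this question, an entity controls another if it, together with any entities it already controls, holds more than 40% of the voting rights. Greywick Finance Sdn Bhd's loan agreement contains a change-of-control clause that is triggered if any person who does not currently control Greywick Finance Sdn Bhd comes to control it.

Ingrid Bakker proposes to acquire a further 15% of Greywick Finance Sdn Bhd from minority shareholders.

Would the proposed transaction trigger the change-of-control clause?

No

The purchase changes only Ingrid's holdings, so Ingrid is the only person who could newly come to control Greywick.
Ingrid holds 100% of Kestrel, so Ingrid controls Kestrel.
Kestrel and Ingrid together hold 5% + 95% = 100% of Solent, so Ingrid controls Solent.
Solent and Kestrel together hold 6% + 69% = 75% of Auriga, so Ingrid controls Auriga.
Ingrid and Kestrel and Auriga together hold 47% + 10% + 18% = 75% of Nordquist, so Ingrid controls Nordquist.
Kestrel holds 100% of Talus, so Ingrid controls Talus.
Talus and Ingrid and Nordquist together hold 29% + 26% + 15% = 70% of Greywick, so Ingrid controls Greywick.
So Ingrid already controls Greywick before the transaction.
After the purchase, Ingrid's direct stake in Greywick rises to 26% + 15% = 41%.
Ingrid controlled Greywick already, so this is not a new person acquiring control; every other person's position is unchanged or reduced.
No new person acquires control, so the clause is not triggered.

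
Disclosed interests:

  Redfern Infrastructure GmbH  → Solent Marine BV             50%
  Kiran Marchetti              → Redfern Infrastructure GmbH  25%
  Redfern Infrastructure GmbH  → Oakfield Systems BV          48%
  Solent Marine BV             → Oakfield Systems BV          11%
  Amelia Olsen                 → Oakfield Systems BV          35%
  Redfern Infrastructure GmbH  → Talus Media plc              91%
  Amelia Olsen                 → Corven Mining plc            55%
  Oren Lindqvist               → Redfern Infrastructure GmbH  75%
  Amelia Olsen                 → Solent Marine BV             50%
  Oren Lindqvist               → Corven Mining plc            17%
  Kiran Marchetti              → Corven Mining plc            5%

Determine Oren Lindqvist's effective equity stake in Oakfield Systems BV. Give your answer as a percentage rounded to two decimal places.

Oren reaches Oakfield along 2 paths.
Via Redfern: 75% × 48% = 36%.
Via Redfern → Solent: 75% × 50% × 11% = 4.125%.
Total: 36% + 4.125% = 40.125%.
Rounded: 40.13%.

40.13%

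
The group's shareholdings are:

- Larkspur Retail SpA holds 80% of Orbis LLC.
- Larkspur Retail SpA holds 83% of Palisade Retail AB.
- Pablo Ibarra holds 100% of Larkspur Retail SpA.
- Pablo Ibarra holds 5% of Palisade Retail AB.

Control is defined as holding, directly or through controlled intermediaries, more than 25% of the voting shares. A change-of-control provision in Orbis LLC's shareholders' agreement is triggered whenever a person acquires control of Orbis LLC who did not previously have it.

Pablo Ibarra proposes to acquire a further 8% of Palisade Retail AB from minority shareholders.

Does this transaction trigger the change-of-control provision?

No

The purchase changes only Pablo's holdings, so Pablo is the only person who could newly come to control Orbis.
Pablo holds 100% of Larkspur, so Pablo controls Larkspur.
Larkspur holds 80% of Orbis, so Pablo controls Orbis.
So Pablo already controls Orbis before the transaction.
After the purchase, Pablo's direct stake in Palisade rises to 5% + 8% = 13%.
Pablo controlled Orbis already, so this is not a new person acquiring control; every other person's position is unchanged or reduced.
No new person acquires control, so the clause is not triggered.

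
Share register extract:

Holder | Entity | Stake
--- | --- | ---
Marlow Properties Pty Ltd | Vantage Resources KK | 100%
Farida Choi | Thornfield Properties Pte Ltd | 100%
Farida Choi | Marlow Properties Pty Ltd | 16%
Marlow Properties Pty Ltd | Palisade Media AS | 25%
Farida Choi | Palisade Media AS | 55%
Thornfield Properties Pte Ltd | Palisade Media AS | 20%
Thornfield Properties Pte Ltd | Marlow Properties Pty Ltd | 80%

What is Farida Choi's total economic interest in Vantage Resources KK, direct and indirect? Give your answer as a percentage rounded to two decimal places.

96.00%

Farida reaches Vantage along 2 paths.
Via Thornfield → Marlow: 100% × 80% × 100% = 80%.
Via Marlow: 16% × 100% = 16%.
Total: 80% + 16% = 96%.
Rounded: 96.00%.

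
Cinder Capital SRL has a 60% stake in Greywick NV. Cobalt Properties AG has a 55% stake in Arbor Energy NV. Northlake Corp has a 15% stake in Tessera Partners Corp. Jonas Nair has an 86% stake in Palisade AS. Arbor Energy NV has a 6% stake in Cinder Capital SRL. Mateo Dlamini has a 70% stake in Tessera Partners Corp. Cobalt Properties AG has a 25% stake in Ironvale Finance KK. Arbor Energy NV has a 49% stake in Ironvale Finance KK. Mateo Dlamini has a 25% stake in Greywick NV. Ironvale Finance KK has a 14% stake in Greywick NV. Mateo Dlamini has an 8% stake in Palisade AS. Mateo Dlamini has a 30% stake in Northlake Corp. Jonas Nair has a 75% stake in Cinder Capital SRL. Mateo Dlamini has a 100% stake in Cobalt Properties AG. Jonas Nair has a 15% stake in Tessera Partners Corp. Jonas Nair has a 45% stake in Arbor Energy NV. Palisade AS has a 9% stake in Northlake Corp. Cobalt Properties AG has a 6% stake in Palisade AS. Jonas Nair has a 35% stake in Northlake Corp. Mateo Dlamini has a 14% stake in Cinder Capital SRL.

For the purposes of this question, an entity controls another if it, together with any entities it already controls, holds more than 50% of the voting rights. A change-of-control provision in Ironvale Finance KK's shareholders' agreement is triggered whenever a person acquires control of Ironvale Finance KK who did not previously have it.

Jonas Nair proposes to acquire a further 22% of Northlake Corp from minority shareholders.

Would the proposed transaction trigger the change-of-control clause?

The purchase changes only Jonas's holdings, so Jonas is the only person who could newly come to control Ironvale.
Jonas holds 86% of Palisade, so Jonas controls Palisade.
Jonas holds 75% of Cinder, so Jonas controls Cinder.
Cinder holds 60% of Greywick, so Jonas controls Greywick.
Neither Jonas nor any entity Jonas controls holds any voting interest in Ironvale.
So before the transaction, Jonas does not control Ironvale.
After the purchase, Jonas's direct stake in Northlake rises to 35% + 22% = 57%.
Palisade and Jonas together hold 9% + 57% = 66% of Northlake, so Jonas controls Northlake.
After the transaction, neither Jonas nor any entity Jonas controls holds a voting interest in Ironvale, so Jonas still does not control it.
No new person acquires control, so the clause is not triggered.

No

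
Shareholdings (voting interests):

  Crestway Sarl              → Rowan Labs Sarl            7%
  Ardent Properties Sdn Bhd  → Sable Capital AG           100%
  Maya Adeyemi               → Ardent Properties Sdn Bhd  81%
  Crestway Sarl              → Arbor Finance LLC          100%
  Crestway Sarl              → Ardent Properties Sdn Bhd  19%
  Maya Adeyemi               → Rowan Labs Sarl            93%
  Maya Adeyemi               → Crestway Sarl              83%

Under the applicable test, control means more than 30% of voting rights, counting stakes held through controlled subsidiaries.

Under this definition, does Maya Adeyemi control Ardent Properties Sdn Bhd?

Yes

Maya holds 83% of Crestway, so Maya controls Crestway.
Crestway and Maya together hold 19% + 81% = 100% of Ardent, so Maya controls Ardent.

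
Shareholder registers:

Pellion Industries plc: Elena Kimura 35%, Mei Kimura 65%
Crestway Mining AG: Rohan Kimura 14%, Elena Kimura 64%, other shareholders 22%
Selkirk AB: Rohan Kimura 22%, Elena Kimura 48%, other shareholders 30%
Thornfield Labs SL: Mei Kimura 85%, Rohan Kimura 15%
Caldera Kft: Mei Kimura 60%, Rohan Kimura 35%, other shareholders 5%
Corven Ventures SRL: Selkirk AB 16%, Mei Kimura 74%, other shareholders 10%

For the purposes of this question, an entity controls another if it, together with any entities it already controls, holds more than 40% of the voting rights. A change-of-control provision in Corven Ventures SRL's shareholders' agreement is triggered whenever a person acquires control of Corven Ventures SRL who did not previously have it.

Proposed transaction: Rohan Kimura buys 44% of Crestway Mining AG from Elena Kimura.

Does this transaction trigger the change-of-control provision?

No

The purchase adds only to Rohan's holdings (Elena's stake shrinks), so Rohan is the only person who could newly come to control Corven.
Rohan's largest direct stake is 35% in Caldera, which does not meet the threshold, so Rohan controls no company.
Neither Rohan nor any entity Rohan controls holds any voting interest in Corven.
So before the transaction, Rohan does not control Corven.
After the purchase, Rohan's direct stake in Crestway rises to 14% + 44% = 58%, and Elena's stake falls to 20%.
Rohan holds 58% of Crestway, so Rohan controls Crestway.
After the transaction, neither Rohan nor any entity Rohan controls holds a voting interest in Corven, so Rohan still does not control it.
No new person acquires control, so the clause is not triggered.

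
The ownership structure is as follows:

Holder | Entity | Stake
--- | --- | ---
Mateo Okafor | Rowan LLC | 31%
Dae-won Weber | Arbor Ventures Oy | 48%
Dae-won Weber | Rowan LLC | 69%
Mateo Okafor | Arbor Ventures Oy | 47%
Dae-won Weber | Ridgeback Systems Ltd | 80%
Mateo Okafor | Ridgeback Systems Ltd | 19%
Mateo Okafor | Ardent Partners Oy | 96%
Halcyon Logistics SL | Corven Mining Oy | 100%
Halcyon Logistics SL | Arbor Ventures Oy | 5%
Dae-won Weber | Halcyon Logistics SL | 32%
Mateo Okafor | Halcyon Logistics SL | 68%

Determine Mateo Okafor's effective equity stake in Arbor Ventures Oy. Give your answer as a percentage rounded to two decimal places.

50.40%

Mateo reaches Arbor along 2 paths.
Direct stake: 47% = 47%.
Via Halcyon: 68% × 5% = 3.4%.
Total: 47% + 3.4% = 50.4%.
Rounded: 50.40%.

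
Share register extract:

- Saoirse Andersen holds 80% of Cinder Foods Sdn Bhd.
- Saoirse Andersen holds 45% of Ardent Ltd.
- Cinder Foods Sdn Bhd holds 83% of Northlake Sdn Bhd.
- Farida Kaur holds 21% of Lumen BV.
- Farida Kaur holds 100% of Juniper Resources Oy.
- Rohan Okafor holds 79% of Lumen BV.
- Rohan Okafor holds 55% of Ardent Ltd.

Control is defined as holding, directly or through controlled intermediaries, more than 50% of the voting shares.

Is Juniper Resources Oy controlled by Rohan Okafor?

Rohan holds 55% of Ardent, so Rohan controls Ardent.
Rohan holds 79% of Lumen, so Rohan controls Lumen.
Neither Rohan nor any entity Rohan controls holds any voting interest in Juniper.
So Rohan does not control Juniper.

No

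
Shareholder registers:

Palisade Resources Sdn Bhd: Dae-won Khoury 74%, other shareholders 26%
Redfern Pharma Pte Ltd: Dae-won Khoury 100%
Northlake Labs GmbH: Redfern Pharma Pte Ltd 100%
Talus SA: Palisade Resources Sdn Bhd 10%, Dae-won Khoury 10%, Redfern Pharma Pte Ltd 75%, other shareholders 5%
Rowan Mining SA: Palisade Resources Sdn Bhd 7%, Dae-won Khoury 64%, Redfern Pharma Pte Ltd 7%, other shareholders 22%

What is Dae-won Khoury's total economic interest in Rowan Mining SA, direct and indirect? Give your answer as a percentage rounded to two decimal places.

76.18%

Dae-won reaches Rowan along 3 paths.
Via Palisade: 74% × 7% = 5.18%.
Direct stake: 64% = 64%.
Via Redfern: 100% × 7% = 7%.
Total: 5.18% + 64% + 7% = 76.18%.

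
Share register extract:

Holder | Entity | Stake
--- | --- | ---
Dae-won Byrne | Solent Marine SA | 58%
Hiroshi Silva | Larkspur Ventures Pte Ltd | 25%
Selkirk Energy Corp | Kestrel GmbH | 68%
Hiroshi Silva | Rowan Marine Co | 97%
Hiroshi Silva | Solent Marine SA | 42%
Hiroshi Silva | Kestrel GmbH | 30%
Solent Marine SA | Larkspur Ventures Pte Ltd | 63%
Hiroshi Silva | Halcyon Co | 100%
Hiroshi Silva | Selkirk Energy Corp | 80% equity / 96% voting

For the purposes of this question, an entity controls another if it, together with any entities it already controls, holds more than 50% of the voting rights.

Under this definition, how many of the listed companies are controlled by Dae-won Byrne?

2

Dae-won holds 58% of Solent, so Dae-won controls Solent.
Solent holds 63% of Larkspur, so Dae-won controls Larkspur.
No other company's threshold is met.
Dae-won controls 2 companies.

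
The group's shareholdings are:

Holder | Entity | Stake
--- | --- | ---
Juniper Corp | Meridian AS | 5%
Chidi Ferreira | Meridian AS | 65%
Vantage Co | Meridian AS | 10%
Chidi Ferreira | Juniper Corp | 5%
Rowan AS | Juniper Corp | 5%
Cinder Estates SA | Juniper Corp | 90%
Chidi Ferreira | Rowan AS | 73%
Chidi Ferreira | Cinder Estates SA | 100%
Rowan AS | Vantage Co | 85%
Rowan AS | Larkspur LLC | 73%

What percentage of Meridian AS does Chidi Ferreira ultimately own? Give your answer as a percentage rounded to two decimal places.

76.14%

Chidi reaches Meridian along 5 paths.
Via Rowan → Juniper: 73% × 5% × 5% = 0.1825%.
Via Cinder → Juniper: 100% × 90% × 5% = 4.5%.
Via Juniper: 5% × 5% = 0.25%.
Via Rowan → Vantage: 73% × 85% × 10% = 6.205%.
Direct stake: 65% = 65%.
Total: 0.1825% + 4.5% + 0.25% + 6.205% + 65% = 76.1375%.
Rounded: 76.14%.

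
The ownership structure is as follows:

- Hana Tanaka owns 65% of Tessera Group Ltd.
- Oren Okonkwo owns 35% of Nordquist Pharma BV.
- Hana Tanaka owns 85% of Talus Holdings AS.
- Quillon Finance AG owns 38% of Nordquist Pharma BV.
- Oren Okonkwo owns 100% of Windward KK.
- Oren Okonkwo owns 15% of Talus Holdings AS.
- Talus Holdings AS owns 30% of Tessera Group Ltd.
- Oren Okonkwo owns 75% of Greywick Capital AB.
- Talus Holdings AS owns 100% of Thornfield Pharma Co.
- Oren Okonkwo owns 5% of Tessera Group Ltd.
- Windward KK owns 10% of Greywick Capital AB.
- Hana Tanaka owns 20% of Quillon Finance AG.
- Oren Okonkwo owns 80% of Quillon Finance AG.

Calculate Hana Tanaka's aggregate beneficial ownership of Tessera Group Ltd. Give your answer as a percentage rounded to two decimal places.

Hana reaches Tessera along 2 paths.
Via Talus: 85% × 30% = 25.5%.
Direct stake: 65% = 65%.
Total: 25.5% + 65% = 90.5%.
Rounded: 90.50%.

90.50%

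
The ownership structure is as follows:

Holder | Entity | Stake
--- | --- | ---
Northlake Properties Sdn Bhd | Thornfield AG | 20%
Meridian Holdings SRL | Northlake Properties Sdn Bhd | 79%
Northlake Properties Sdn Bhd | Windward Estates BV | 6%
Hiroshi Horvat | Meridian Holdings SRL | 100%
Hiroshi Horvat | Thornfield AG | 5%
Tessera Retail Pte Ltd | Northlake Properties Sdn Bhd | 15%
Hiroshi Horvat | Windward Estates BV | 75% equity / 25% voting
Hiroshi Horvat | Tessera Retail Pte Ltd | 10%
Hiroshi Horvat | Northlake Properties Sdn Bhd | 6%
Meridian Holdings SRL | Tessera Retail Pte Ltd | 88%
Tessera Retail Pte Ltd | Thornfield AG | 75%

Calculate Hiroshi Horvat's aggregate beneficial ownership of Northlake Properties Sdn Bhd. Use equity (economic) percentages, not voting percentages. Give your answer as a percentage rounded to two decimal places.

Hiroshi reaches Northlake along 4 paths.
Direct stake: 6% = 6%.
Via Meridian → Tessera: 100% × 88% × 15% = 13.2%.
Via Tessera: 10% × 15% = 1.5%.
Via Meridian: 100% × 79% = 79%.
Total: 6% + 13.2% + 1.5% + 79% = 99.7%.
Rounded: 99.70%.

99.70%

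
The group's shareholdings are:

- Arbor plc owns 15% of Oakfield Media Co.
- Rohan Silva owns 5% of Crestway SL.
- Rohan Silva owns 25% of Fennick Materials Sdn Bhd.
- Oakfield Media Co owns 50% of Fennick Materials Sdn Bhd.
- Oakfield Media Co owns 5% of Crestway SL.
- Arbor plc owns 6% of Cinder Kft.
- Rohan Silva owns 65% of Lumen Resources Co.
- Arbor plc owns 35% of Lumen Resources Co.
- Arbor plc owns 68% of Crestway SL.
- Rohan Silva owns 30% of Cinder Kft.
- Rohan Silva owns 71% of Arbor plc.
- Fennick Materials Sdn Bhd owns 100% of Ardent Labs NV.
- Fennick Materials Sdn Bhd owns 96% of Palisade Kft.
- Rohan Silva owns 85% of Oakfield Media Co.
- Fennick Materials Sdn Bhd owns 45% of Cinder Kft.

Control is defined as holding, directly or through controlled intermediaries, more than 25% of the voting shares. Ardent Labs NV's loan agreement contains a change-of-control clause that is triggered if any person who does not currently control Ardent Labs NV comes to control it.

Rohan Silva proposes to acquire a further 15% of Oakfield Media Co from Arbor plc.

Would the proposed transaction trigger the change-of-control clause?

No

The purchase adds only to Rohan's holdings (Arbor's stake shrinks), so Rohan is the only person who could newly come to control Ardent.
Rohan holds 71% of Arbor, so Rohan controls Arbor.
Arbor and Rohan together hold 15% + 85% = 100% of Oakfield, so Rohan controls Oakfield.
Rohan and Oakfield together hold 25% + 50% = 75% of Fennick, so Rohan controls Fennick.
Fennick holds 100% of Ardent, so Rohan controls Ardent.
So Rohan already controls Ardent before the transaction.
After the purchase, Rohan's direct stake in Oakfield rises to 85% + 15% = 100%, and Arbor's stake falls to 0%.
Rohan controlled Ardent already, so this is not a new person acquiring control; every other person's position is unchanged or reduced.
No new person acquires control, so the clause is not triggered.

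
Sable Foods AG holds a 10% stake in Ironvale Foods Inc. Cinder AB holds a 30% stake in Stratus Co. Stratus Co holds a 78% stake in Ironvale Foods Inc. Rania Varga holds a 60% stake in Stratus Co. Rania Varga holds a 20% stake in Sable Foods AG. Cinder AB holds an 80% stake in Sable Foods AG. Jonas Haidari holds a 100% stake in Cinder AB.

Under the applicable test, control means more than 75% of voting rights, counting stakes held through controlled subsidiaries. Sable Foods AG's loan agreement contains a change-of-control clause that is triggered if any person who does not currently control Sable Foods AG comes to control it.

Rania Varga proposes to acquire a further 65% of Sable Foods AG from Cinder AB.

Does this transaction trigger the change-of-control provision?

Yes

The purchase adds only to Rania's holdings (Cinder's stake shrinks), so Rania is the only person who could newly come to control Sable.
Rania's largest direct stake is 60% in Stratus, which does not meet the threshold, so Rania controls no company.
In Sable, Rania's side holds only 20%, not > 75%.
So before the transaction, Rania does not control Sable.
After the purchase, Rania's direct stake in Sable rises to 20% + 65% = 85%, and Cinder's stake falls to 15%.
Rania holds 85% of Sable, so Rania controls Sable.
Rania did not control Sable before and does after, so the clause is triggered.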